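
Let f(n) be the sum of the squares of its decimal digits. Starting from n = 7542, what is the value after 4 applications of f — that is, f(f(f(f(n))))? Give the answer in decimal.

7542 → 7² + 5² + 4² + 2² = 49 + 25 + 16 + 4 = 94
94 → 9² + 4² = 81 + 16 = 97
97 → 9² + 7² = 81 + 49 = 130
130 → 1² + 3² + 0² = 1 + 9 + 0 = 10

10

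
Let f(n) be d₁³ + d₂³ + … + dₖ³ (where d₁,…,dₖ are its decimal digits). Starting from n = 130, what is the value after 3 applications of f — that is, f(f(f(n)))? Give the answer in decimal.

133

130 → 1³ + 3³ + 0³ = 28
28 → 2³ + 8³ = 520
520 → 5³ + 2³ + 0³ = 133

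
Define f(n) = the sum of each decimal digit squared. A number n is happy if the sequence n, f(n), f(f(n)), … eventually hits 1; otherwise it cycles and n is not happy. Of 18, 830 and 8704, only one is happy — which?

18: 18 → 65 → 61 → 37 → 58 → 89 → 145 → 42 → 20 → 4 → 16 → 37  — repeats 37 (not happy)
830: 830 → 73 → 58 → 89 → 145 → 42 → 20 → 4 → 16 → 37 → 58  — repeats 58 (not happy)
8704: 8704 → 129 → 86 → 100 → 1  — reaches 1 (happy)

8704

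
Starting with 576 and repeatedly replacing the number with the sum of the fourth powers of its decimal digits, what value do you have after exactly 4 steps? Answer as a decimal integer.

576 → 5⁴ + 7⁴ + 6⁴ = 625 + 2401 + 1296 = 4322
4322 → 4⁴ + 3⁴ + 2⁴ + 2⁴ = 256 + 81 + 16 + 16 = 369
369 → 3⁴ + 6⁴ + 9⁴ = 81 + 1296 + 6561 = 7938
7938 → 7⁴ + 9⁴ + 3⁴ + 8⁴ = 2401 + 6561 + 81 + 4096 = 13139

13139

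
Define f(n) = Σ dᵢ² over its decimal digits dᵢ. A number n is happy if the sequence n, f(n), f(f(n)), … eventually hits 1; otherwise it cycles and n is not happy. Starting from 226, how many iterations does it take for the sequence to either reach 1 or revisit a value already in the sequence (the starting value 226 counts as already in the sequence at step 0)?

226 → 2² + 2² + 6² = 44
44 → 4² + 4² = 32
32 → 3² + 2² = 13
13 → 1² + 3² = 10
10 → 1² + 0² = 1  — reached 1.
That took 5 steps.

5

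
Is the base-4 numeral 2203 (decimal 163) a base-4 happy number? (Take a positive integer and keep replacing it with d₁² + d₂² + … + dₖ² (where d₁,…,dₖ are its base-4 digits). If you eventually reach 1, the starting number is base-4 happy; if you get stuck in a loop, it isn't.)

163 = (2,2,0,3)_4 → 2² + 2² + 0² + 3² = 17
17 = (1,0,1)_4 → 1² + 0² + 1² = 2
2 = (2)_4 → 2² = 4
4 = (1,0)_4 → 1² + 0² = 1  — reached 1.

base-4 happy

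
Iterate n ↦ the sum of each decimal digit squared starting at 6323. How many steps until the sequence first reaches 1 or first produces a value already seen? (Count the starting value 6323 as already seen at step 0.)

6323 → 58
58 → 89
89 → 145
145 → 42
42 → 20
20 → 4
4 → 16
16 → 37
37 → 58  — 58 repeats.
That took 9 steps.

9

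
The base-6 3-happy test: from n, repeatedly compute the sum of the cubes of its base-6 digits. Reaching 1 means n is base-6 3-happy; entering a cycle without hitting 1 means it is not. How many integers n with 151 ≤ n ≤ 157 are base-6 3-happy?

151: 151 → 66 → 126 → 54 → 28 → 128 → 62 → 73 → 9 → 28  (repeats 28)
152: 152 → 73 → 9 → 28 → 128 → 62 → 73  (repeats 73)
153: 153 → 92 → 43 → 3 → 27 → 91 → 36 → 1  (reaches 1)
154: 154 → 129 → 81 → 36 → 1  (reaches 1)
155: 155 → 190 → 190  (repeats 190)
156: 156 → 72 → 8 → 9 → 28 → 128 → 62 → 73 → 9  (repeats 9)
157: 157 → 73 → 9 → 28 → 128 → 62 → 73  (repeats 73)
base-6 3-happy: 153, 154

2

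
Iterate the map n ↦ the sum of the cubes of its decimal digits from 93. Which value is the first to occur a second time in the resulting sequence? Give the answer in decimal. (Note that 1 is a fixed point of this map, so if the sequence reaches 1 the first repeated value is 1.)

93 → 756
756 → 684
684 → 792
792 → 1080
1080 → 513
513 → 153
153 → 153  — 153 already appeared earlier.

153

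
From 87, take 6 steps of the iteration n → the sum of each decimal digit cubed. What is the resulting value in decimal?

87 → 8³ + 7³ = 512 + 343 = 855
855 → 8³ + 5³ + 5³ = 512 + 125 + 125 = 762
762 → 7³ + 6³ + 2³ = 343 + 216 + 8 = 567
567 → 5³ + 6³ + 7³ = 125 + 216 + 343 = 684
684 → 6³ + 8³ + 4³ = 216 + 512 + 64 = 792
792 → 7³ + 9³ + 2³ = 343 + 729 + 8 = 1080

1080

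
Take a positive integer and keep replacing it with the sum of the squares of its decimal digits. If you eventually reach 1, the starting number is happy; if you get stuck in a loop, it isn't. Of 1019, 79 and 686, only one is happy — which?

1019: 1019 → 83 → 73 → 58 → 89 → 145 → 42 → 20 → 4 → 16 → 37 → 58  — repeats 58 (not happy)
79: 79 → 130 → 10 → 1  — reaches 1 (happy)
686: 686 → 136 → 46 → 52 → 29 → 85 → 89 → 145 → 42 → 20 → 4 → 16 → 37 → 58 → 89  — repeats 89 (not happy)

79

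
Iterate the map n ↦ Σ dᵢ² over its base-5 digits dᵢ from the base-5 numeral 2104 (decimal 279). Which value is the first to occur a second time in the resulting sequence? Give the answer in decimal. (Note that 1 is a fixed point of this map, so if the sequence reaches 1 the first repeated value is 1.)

13

279 = (2,1,0,4)_5 → 21
21 = (4,1)_5 → 17
17 = (3,2)_5 → 13
13 = (2,3)_5 → 13  — 13 already appeared earlier.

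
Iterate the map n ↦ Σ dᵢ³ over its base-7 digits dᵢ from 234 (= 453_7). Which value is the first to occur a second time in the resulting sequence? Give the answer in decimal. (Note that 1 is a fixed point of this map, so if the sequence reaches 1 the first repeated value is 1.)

234 = (4,5,3)_7 → 216
216 = (4,2,6)_7 → 288
288 = (5,6,1)_7 → 342
342 = (6,6,6)_7 → 648
648 = (1,6,1,4)_7 → 282
282 = (5,5,2)_7 → 258
258 = (5,1,6)_7 → 342  — 342 already appeared earlier.

342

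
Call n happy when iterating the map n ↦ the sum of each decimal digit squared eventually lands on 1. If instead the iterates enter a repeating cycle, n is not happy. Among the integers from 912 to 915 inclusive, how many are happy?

912: 912 → 86 → 100 → 1  — happy
913: 913 → 91 → 82 → 68 → 100 → 1  — happy
914: 914 → 98 → 145 → 42 → 20 → 4 → 16 → 37 → 58 → 89 → 145  — not happy
915: 915 → 107 → 50 → 25 → 29 → 85 → 89 → 145 → 42 → 20 → 4 → 16 → 37 → 58 → 89  — not happy
happy: 912, 913

2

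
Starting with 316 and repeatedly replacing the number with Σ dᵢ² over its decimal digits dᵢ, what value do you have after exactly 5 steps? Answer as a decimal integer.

89

316 → 3² + 1² + 6² = 46
46 → 4² + 6² = 52
52 → 5² + 2² = 29
29 → 2² + 9² = 85
85 → 8² + 5² = 89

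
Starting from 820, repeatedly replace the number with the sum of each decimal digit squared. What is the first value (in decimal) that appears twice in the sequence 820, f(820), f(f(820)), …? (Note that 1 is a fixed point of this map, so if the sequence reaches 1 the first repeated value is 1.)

1

820 → 8² + 2² + 0² = 68
68 → 6² + 8² = 100
100 → 1² + 0² + 0² = 1  — reached the fixed point 1.
1 → 1, so 1 is the first repeated value.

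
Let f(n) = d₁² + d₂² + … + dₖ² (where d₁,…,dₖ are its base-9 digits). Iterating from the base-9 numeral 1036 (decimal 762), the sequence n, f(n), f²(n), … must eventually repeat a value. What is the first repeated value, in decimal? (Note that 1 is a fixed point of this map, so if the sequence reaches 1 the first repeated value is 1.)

68

762 = (1,0,3,6)_9 → 1² + 0² + 3² + 6² = 1 + 0 + 9 + 36 = 46
46 = (5,1)_9 → 5² + 1² = 25 + 1 = 26
26 = (2,8)_9 → 2² + 8² = 4 + 64 = 68
68 = (7,5)_9 → 7² + 5² = 49 + 25 = 74
74 = (8,2)_9 → 8² + 2² = 64 + 4 = 68  — 68 already appeared earlier.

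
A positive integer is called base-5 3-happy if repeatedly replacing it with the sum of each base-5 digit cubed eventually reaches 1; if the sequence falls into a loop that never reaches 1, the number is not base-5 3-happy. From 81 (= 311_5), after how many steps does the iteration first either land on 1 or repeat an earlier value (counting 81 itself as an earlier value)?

81 = (3,1,1)_5 → 29
29 = (1,0,4)_5 → 65
65 = (2,3,0)_5 → 35
35 = (1,2,0)_5 → 9
9 = (1,4)_5 → 65  — 65 repeats.
That took 5 steps.

5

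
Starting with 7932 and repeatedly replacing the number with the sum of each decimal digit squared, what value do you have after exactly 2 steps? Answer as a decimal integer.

26

7932 → 143
143 → 26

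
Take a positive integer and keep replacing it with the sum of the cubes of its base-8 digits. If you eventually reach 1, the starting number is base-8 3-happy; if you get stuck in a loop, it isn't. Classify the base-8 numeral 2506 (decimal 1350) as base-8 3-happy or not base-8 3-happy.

1350 = (2,5,0,6)_8 → 2³ + 5³ + 0³ + 6³ = 8 + 125 + 0 + 216 = 349
349 = (5,3,5)_8 → 5³ + 3³ + 5³ = 125 + 27 + 125 = 277
277 = (4,2,5)_8 → 4³ + 2³ + 5³ = 64 + 8 + 125 = 197
197 = (3,0,5)_8 → 3³ + 0³ + 5³ = 27 + 0 + 125 = 152
152 = (2,3,0)_8 → 2³ + 3³ + 0³ = 8 + 27 + 0 = 35
35 = (4,3)_8 → 4³ + 3³ = 64 + 27 = 91
91 = (1,3,3)_8 → 1³ + 3³ + 3³ = 1 + 27 + 27 = 55
55 = (6,7)_8 → 6³ + 7³ = 216 + 343 = 559
559 = (1,0,5,7)_8 → 1³ + 0³ + 5³ + 7³ = 1 + 0 + 125 + 343 = 469
469 = (7,2,5)_8 → 7³ + 2³ + 5³ = 343 + 8 + 125 = 476
476 = (7,3,4)_8 → 7³ + 3³ + 4³ = 343 + 27 + 64 = 434
434 = (6,6,2)_8 → 6³ + 6³ + 2³ = 216 + 216 + 8 = 440
440 = (6,7,0)_8 → 6³ + 7³ + 0³ = 216 + 343 + 0 = 559  — 559 already seen; the sequence cycles without reaching 1.

not base-8 3-happy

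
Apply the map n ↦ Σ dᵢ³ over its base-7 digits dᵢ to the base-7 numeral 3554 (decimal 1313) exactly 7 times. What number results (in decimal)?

1313 = (3,5,5,4)_7 → 3³ + 5³ + 5³ + 4³ = 341
341 = (6,6,5)_7 → 6³ + 6³ + 5³ = 557
557 = (1,4,2,4)_7 → 1³ + 4³ + 2³ + 4³ = 137
137 = (2,5,4)_7 → 2³ + 5³ + 4³ = 197
197 = (4,0,1)_7 → 4³ + 0³ + 1³ = 65
65 = (1,2,2)_7 → 1³ + 2³ + 2³ = 17
17 = (2,3)_7 → 2³ + 3³ = 35

35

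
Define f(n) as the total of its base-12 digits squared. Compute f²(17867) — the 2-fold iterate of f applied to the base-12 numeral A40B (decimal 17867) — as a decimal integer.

17867 = (10,4,0,11)_12 → 10² + 4² + 0² + 11² = 100 + 16 + 0 + 121 = 237
237 = (1,7,9)_12 → 1² + 7² + 9² = 1 + 49 + 81 = 131

131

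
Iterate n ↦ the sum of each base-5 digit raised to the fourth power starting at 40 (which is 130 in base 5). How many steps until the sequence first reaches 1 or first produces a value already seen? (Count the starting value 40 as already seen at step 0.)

40 = (1,3,0)_5 → 1⁴ + 3⁴ + 0⁴ = 1 + 81 + 0 = 82
82 = (3,1,2)_5 → 3⁴ + 1⁴ + 2⁴ = 81 + 1 + 16 = 98
98 = (3,4,3)_5 → 3⁴ + 4⁴ + 3⁴ = 81 + 256 + 81 = 418
418 = (3,1,3,3)_5 → 3⁴ + 1⁴ + 3⁴ + 3⁴ = 81 + 1 + 81 + 81 = 244
244 = (1,4,3,4)_5 → 1⁴ + 4⁴ + 3⁴ + 4⁴ = 1 + 256 + 81 + 256 = 594
594 = (4,3,3,4)_5 → 4⁴ + 3⁴ + 3⁴ + 4⁴ = 256 + 81 + 81 + 256 = 674
674 = (1,0,1,4,4)_5 → 1⁴ + 0⁴ + 1⁴ + 4⁴ + 4⁴ = 1 + 0 + 1 + 256 + 256 = 514
514 = (4,0,2,4)_5 → 4⁴ + 0⁴ + 2⁴ + 4⁴ = 256 + 0 + 16 + 256 = 528
528 = (4,1,0,3)_5 → 4⁴ + 1⁴ + 0⁴ + 3⁴ = 256 + 1 + 0 + 81 = 338
338 = (2,3,2,3)_5 → 2⁴ + 3⁴ + 2⁴ + 3⁴ = 16 + 81 + 16 + 81 = 194
194 = (1,2,3,4)_5 → 1⁴ + 2⁴ + 3⁴ + 4⁴ = 1 + 16 + 81 + 256 = 354
354 = (2,4,0,4)_5 → 2⁴ + 4⁴ + 0⁴ + 4⁴ = 16 + 256 + 0 + 256 = 528  — 528 repeats.
That took 12 steps.

12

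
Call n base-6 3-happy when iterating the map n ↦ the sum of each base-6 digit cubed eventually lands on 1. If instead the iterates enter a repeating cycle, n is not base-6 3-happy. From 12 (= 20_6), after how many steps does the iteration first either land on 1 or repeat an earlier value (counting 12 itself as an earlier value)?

12 = (2,0)_6 → 2³ + 0³ = 8 + 0 = 8
8 = (1,2)_6 → 1³ + 2³ = 1 + 8 = 9
9 = (1,3)_6 → 1³ + 3³ = 1 + 27 = 28
28 = (4,4)_6 → 4³ + 4³ = 64 + 64 = 128
128 = (3,3,2)_6 → 3³ + 3³ + 2³ = 27 + 27 + 8 = 62
62 = (1,4,2)_6 → 1³ + 4³ + 2³ = 1 + 64 + 8 = 73
73 = (2,0,1)_6 → 2³ + 0³ + 1³ = 8 + 0 + 1 = 9  — 9 repeats.
That took 7 steps.

7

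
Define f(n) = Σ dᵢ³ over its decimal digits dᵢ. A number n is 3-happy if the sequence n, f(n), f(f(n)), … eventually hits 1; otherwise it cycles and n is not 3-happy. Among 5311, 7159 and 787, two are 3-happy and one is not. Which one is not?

5311: 5311 → 154 → 190 → 730 → 370 → 370  — repeats 370 (not 3-happy)
7159: 7159 → 1198 → 1243 → 100 → 1  — reaches 1 (3-happy)
787: 787 → 1198 → 1243 → 100 → 1  — reaches 1 (3-happy)

5311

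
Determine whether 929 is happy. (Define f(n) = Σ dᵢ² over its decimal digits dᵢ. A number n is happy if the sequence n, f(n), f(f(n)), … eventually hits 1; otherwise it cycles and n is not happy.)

929 → 9² + 2² + 9² = 166
166 → 1² + 6² + 6² = 73
73 → 7² + 3² = 58
58 → 5² + 8² = 89
89 → 8² + 9² = 145
145 → 1² + 4² + 5² = 42
42 → 4² + 2² = 20
20 → 2² + 0² = 4
4 → 4² = 16
16 → 1² + 6² = 37
37 → 3² + 7² = 58  — 58 already seen; the sequence cycles without reaching 1.

not happy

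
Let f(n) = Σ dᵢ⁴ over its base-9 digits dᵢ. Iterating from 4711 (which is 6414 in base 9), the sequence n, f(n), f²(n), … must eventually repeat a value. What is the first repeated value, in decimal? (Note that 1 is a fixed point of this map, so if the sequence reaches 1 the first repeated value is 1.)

353

4711 = (6,4,1,4)_9 → 6⁴ + 4⁴ + 1⁴ + 4⁴ = 1809
1809 = (2,4,3,0)_9 → 2⁴ + 4⁴ + 3⁴ + 0⁴ = 353
353 = (4,3,2)_9 → 4⁴ + 3⁴ + 2⁴ = 353  — 353 already appeared earlier.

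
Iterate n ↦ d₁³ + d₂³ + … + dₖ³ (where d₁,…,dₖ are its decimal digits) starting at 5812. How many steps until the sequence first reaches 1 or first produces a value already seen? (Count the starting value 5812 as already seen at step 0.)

6

5812 → 646
646 → 496
496 → 1009
1009 → 730
730 → 370
370 → 370  — 370 repeats.
That took 6 steps.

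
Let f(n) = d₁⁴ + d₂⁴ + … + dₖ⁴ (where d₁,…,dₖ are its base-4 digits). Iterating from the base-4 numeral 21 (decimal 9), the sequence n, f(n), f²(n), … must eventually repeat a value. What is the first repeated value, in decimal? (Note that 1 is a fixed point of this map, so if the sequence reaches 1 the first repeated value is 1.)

1

9 = (2,1)_4 → 2⁴ + 1⁴ = 16 + 1 = 17
17 = (1,0,1)_4 → 1⁴ + 0⁴ + 1⁴ = 1 + 0 + 1 = 2
2 = (2)_4 → 2⁴ = 16
16 = (1,0,0)_4 → 1⁴ + 0⁴ + 0⁴ = 1 + 0 + 0 = 1  — reached the fixed point 1.
1 → 1, so 1 is the first repeated value.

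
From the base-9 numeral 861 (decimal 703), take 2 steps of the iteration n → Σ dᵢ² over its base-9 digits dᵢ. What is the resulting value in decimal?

9

703 = (8,6,1)_9 → 8² + 6² + 1² = 101
101 = (1,2,2)_9 → 1² + 2² + 2² = 9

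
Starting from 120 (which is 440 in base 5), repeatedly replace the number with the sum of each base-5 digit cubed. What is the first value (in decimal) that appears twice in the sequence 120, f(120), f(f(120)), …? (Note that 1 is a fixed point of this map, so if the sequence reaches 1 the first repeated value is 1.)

28

120 = (4,4,0)_5 → 4³ + 4³ + 0³ = 128
128 = (1,0,0,3)_5 → 1³ + 0³ + 0³ + 3³ = 28
28 = (1,0,3)_5 → 1³ + 0³ + 3³ = 28  — 28 already appeared earlier.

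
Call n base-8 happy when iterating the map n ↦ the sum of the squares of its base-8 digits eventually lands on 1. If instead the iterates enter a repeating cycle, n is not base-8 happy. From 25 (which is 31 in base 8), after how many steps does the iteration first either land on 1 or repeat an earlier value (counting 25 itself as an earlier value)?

25 = (3,1)_8 → 3² + 1² = 9 + 1 = 10
10 = (1,2)_8 → 1² + 2² = 1 + 4 = 5
5 = (5)_8 → 5² = 25  — 25 repeats.
That took 3 steps.

3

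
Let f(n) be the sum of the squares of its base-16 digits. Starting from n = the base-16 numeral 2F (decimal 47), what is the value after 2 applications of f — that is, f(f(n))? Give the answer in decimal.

221

47 = (2,15)_16 → 2² + 15² = 4 + 225 = 229
229 = (14,5)_16 → 14² + 5² = 196 + 25 = 221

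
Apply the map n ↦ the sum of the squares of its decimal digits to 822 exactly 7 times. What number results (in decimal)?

822 → 72
72 → 53
53 → 34
34 → 25
25 → 29
29 → 85
85 → 89

89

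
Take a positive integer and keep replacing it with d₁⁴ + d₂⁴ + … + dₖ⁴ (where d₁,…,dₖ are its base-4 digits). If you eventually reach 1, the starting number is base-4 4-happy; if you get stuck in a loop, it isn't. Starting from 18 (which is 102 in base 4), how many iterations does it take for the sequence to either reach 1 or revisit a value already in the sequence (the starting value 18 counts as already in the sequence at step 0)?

18 = (1,0,2)_4 → 1⁴ + 0⁴ + 2⁴ = 17
17 = (1,0,1)_4 → 1⁴ + 0⁴ + 1⁴ = 2
2 = (2)_4 → 2⁴ = 16
16 = (1,0,0)_4 → 1⁴ + 0⁴ + 0⁴ = 1  — reached 1.
That took 4 steps.

4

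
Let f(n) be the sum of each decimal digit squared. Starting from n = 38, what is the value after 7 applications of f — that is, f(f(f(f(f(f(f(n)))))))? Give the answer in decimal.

4

38 → 3² + 8² = 9 + 64 = 73
73 → 7² + 3² = 49 + 9 = 58
58 → 5² + 8² = 25 + 64 = 89
89 → 8² + 9² = 64 + 81 = 145
145 → 1² + 4² + 5² = 1 + 16 + 25 = 42
42 → 4² + 2² = 16 + 4 = 20
20 → 2² + 0² = 4 + 0 = 4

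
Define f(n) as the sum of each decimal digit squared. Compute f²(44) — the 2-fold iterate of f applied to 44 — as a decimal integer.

44 → 4² + 4² = 32
32 → 3² + 2² = 13

13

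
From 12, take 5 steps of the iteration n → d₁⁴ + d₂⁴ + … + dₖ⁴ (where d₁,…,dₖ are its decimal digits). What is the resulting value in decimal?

12 → 1⁴ + 2⁴ = 17
17 → 1⁴ + 7⁴ = 2402
2402 → 2⁴ + 4⁴ + 0⁴ + 2⁴ = 288
288 → 2⁴ + 8⁴ + 8⁴ = 8208
8208 → 8⁴ + 2⁴ + 0⁴ + 8⁴ = 8208

8208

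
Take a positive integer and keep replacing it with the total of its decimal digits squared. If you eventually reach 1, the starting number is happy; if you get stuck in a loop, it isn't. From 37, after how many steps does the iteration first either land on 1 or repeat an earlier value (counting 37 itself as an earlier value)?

37 → 3² + 7² = 9 + 49 = 58
58 → 5² + 8² = 25 + 64 = 89
89 → 8² + 9² = 64 + 81 = 145
145 → 1² + 4² + 5² = 1 + 16 + 25 = 42
42 → 4² + 2² = 16 + 4 = 20
20 → 2² + 0² = 4 + 0 = 4
4 → 4² = 16
16 → 1² + 6² = 1 + 36 = 37  — 37 repeats.
That took 8 steps.

8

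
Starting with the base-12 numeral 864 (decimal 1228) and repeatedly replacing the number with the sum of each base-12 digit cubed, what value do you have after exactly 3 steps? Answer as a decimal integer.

197

1228 = (8,6,4)_12 → 8³ + 6³ + 4³ = 792
792 = (5,6,0)_12 → 5³ + 6³ + 0³ = 341
341 = (2,4,5)_12 → 2³ + 4³ + 5³ = 197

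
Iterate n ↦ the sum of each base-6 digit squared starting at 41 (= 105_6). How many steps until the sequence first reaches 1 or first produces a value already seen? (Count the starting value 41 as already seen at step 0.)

8

41 = (1,0,5)_6 → 1² + 0² + 5² = 1 + 0 + 25 = 26
26 = (4,2)_6 → 4² + 2² = 16 + 4 = 20
20 = (3,2)_6 → 3² + 2² = 9 + 4 = 13
13 = (2,1)_6 → 2² + 1² = 4 + 1 = 5
5 = (5)_6 → 5² = 25
25 = (4,1)_6 → 4² + 1² = 16 + 1 = 17
17 = (2,5)_6 → 2² + 5² = 4 + 25 = 29
29 = (4,5)_6 → 4² + 5² = 16 + 25 = 41  — 41 repeats.
That took 8 steps.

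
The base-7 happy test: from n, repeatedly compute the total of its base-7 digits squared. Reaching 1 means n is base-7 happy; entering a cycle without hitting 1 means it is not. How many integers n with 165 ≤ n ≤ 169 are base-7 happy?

165: 165 → 29 → 17 → 13 → 37 → 29  (repeats 29)
166: 166 → 38 → 34 → 52 → 10 → 10  (repeats 10)
167: 167 → 49 → 1  (reaches 1)
168: 168 → 18 → 20 → 40 → 50 → 2 → 4 → 16 → 8 → 2  (repeats 2)
169: 169 → 19 → 29 → 17 → 13 → 37 → 29  (repeats 29)
base-7 happy: 167

1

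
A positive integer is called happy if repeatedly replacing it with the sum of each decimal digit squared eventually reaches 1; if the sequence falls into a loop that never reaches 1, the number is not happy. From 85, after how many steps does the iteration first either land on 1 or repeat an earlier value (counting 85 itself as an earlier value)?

9

85 → 8² + 5² = 89
89 → 8² + 9² = 145
145 → 1² + 4² + 5² = 42
42 → 4² + 2² = 20
20 → 2² + 0² = 4
4 → 4² = 16
16 → 1² + 6² = 37
37 → 3² + 7² = 58
58 → 5² + 8² = 89  — 89 repeats.
That took 9 steps.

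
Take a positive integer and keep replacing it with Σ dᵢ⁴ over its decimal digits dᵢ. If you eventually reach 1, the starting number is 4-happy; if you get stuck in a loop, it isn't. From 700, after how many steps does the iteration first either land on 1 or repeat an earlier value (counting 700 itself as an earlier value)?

12

700 → 7⁴ + 0⁴ + 0⁴ = 2401
2401 → 2⁴ + 4⁴ + 0⁴ + 1⁴ = 273
273 → 2⁴ + 7⁴ + 3⁴ = 2498
2498 → 2⁴ + 4⁴ + 9⁴ + 8⁴ = 10929
10929 → 1⁴ + 0⁴ + 9⁴ + 2⁴ + 9⁴ = 13139
13139 → 1⁴ + 3⁴ + 1⁴ + 3⁴ + 9⁴ = 6725
6725 → 6⁴ + 7⁴ + 2⁴ + 5⁴ = 4338
4338 → 4⁴ + 3⁴ + 3⁴ + 8⁴ = 4514
4514 → 4⁴ + 5⁴ + 1⁴ + 4⁴ = 1138
1138 → 1⁴ + 1⁴ + 3⁴ + 8⁴ = 4179
4179 → 4⁴ + 1⁴ + 7⁴ + 9⁴ = 9219
9219 → 9⁴ + 2⁴ + 1⁴ + 9⁴ = 13139  — 13139 repeats.
That took 12 steps.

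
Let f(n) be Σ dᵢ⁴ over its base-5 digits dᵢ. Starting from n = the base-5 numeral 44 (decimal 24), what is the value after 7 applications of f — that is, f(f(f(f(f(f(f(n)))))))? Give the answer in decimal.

24 = (4,4)_5 → 4⁴ + 4⁴ = 512
512 = (4,0,2,2)_5 → 4⁴ + 0⁴ + 2⁴ + 2⁴ = 288
288 = (2,1,2,3)_5 → 2⁴ + 1⁴ + 2⁴ + 3⁴ = 114
114 = (4,2,4)_5 → 4⁴ + 2⁴ + 4⁴ = 528
528 = (4,1,0,3)_5 → 4⁴ + 1⁴ + 0⁴ + 3⁴ = 338
338 = (2,3,2,3)_5 → 2⁴ + 3⁴ + 2⁴ + 3⁴ = 194
194 = (1,2,3,4)_5 → 1⁴ + 2⁴ + 3⁴ + 4⁴ = 354

354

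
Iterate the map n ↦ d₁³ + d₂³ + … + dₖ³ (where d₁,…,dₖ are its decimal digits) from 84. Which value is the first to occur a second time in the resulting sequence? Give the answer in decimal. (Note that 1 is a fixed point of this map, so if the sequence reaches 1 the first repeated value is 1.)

84 → 576
576 → 684
684 → 792
792 → 1080
1080 → 513
513 → 153
153 → 153  — 153 already appeared earlier.

153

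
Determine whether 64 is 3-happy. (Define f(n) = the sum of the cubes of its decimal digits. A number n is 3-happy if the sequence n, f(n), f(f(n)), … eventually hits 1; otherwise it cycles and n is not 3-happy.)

not 3-happy

64 → 6³ + 4³ = 280
280 → 2³ + 8³ + 0³ = 520
520 → 5³ + 2³ + 0³ = 133
133 → 1³ + 3³ + 3³ = 55
55 → 5³ + 5³ = 250
250 → 2³ + 5³ + 0³ = 133  — 133 already seen; the sequence cycles without reaching 1.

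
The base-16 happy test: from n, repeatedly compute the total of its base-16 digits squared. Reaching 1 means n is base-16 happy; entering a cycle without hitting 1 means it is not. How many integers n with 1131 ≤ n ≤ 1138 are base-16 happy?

1131: 1131 → 173 → 269 → 170 → 200 → 208 → 169 → 181 → 146 → 85 → 50 → 13 → 169  (repeats 169)
1132: 1132 → 196 → 160 → 100 → 52 → 25 → 82 → 29 → 170 → 200 → 208 → 169 → 181 → 146 → 85 → 50 → 13 → 169  (repeats 169)
1133: 1133 → 221 → 338 → 30 → 197 → 169 → 181 → 146 → 85 → 50 → 13 → 169  (repeats 169)
1134: 1134 → 248 → 289 → 6 → 36 → 20 → 17 → 2 → 4 → 16 → 1  (reaches 1)
1135: 1135 → 277 → 27 → 122 → 149 → 106 → 136 → 128 → 64 → 16 → 1  (reaches 1)
1136: 1136 → 65 → 17 → 2 → 4 → 16 → 1  (reaches 1)
1137: 1137 → 66 → 20 → 17 → 2 → 4 → 16 → 1  (reaches 1)
1138: 1138 → 69 → 41 → 85 → 50 → 13 → 169 → 181 → 146 → 85  (repeats 85)
base-16 happy: 1134, 1135, 1136, 1137

4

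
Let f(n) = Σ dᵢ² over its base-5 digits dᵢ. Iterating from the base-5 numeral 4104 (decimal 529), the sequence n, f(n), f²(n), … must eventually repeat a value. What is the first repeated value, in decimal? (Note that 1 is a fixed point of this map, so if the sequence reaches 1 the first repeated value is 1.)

529 = (4,1,0,4)_5 → 4² + 1² + 0² + 4² = 33
33 = (1,1,3)_5 → 1² + 1² + 3² = 11
11 = (2,1)_5 → 2² + 1² = 5
5 = (1,0)_5 → 1² + 0² = 1  — reached the fixed point 1.
1 → 1, so 1 is the first repeated value.

1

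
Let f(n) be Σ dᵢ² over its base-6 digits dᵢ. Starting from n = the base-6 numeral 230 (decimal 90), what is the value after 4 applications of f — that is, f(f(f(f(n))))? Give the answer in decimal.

90 = (2,3,0)_6 → 2² + 3² + 0² = 13
13 = (2,1)_6 → 2² + 1² = 5
5 = (5)_6 → 5² = 25
25 = (4,1)_6 → 4² + 1² = 17

17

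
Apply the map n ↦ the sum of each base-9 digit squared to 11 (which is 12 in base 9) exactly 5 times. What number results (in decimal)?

11 = (1,2)_9 → 1² + 2² = 5
5 = (5)_9 → 5² = 25
25 = (2,7)_9 → 2² + 7² = 53
53 = (5,8)_9 → 5² + 8² = 89
89 = (1,0,8)_9 → 1² + 0² + 8² = 65

65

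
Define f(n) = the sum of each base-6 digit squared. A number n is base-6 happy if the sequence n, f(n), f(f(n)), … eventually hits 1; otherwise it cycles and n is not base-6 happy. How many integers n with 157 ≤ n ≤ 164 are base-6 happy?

157: 157 → 21 → 18 → 9 → 10 → 17 → 29 → 41 → 26 → 20 → 13 → 5 → 25 → 17  (repeats 17)
158: 158 → 24 → 16 → 20 → 13 → 5 → 25 → 17 → 29 → 41 → 26 → 20  (repeats 20)
159: 159 → 29 → 41 → 26 → 20 → 13 → 5 → 25 → 17 → 29  (repeats 29)
160: 160 → 36 → 1  (reaches 1)
161: 161 → 45 → 11 → 26 → 20 → 13 → 5 → 25 → 17 → 29 → 41 → 26  (repeats 26)
162: 162 → 25 → 17 → 29 → 41 → 26 → 20 → 13 → 5 → 25  (repeats 25)
163: 163 → 26 → 20 → 13 → 5 → 25 → 17 → 29 → 41 → 26  (repeats 26)
164: 164 → 29 → 41 → 26 → 20 → 13 → 5 → 25 → 17 → 29  (repeats 29)
base-6 happy: 160

1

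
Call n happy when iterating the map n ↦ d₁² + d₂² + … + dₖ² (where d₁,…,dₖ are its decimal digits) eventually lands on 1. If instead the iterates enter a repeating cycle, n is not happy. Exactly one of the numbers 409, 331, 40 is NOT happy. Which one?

40

409: 409 → 97 → 130 → 10 → 1  — reaches 1 (happy)
331: 331 → 19 → 82 → 68 → 100 → 1  — reaches 1 (happy)
40: 40 → 16 → 37 → 58 → 89 → 145 → 42 → 20 → 4 → 16  — repeats 16 (not happy)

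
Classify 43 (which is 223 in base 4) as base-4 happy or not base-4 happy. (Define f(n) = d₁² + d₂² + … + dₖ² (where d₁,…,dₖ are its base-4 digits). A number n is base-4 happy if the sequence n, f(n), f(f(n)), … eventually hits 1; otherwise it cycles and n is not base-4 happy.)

base-4 happy

43 = (2,2,3)_4 → 2² + 2² + 3² = 17
17 = (1,0,1)_4 → 1² + 0² + 1² = 2
2 = (2)_4 → 2² = 4
4 = (1,0)_4 → 1² + 0² = 1  — reached 1.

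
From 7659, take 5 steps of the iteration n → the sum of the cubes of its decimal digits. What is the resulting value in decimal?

792

7659 → 1413
1413 → 93
93 → 756
756 → 684
684 → 792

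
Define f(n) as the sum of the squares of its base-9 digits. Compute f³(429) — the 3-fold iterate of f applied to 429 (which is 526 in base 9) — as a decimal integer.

89

429 = (5,2,6)_9 → 5² + 2² + 6² = 25 + 4 + 36 = 65
65 = (7,2)_9 → 7² + 2² = 49 + 4 = 53
53 = (5,8)_9 → 5² + 8² = 25 + 64 = 89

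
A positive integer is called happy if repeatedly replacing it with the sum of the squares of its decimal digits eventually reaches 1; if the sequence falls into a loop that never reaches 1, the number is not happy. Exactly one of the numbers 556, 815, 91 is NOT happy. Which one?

556: 556 → 86 → 100 → 1  — reaches 1 (happy)
815: 815 → 90 → 81 → 65 → 61 → 37 → 58 → 89 → 145 → 42 → 20 → 4 → 16 → 37  — repeats 37 (not happy)
91: 91 → 82 → 68 → 100 → 1  — reaches 1 (happy)

815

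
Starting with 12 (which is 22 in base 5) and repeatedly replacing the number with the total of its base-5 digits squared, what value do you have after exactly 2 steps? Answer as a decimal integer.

10

12 = (2,2)_5 → 2² + 2² = 8
8 = (1,3)_5 → 1² + 3² = 10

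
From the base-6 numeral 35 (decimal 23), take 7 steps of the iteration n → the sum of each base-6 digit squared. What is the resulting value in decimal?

23 = (3,5)_6 → 3² + 5² = 9 + 25 = 34
34 = (5,4)_6 → 5² + 4² = 25 + 16 = 41
41 = (1,0,5)_6 → 1² + 0² + 5² = 1 + 0 + 25 = 26
26 = (4,2)_6 → 4² + 2² = 16 + 4 = 20
20 = (3,2)_6 → 3² + 2² = 9 + 4 = 13
13 = (2,1)_6 → 2² + 1² = 4 + 1 = 5
5 = (5)_6 → 5² = 25

25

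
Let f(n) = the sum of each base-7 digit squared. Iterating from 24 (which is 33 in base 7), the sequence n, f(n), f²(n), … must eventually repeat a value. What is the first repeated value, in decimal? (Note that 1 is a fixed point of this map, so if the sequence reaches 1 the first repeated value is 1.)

24 = (3,3)_7 → 3² + 3² = 9 + 9 = 18
18 = (2,4)_7 → 2² + 4² = 4 + 16 = 20
20 = (2,6)_7 → 2² + 6² = 4 + 36 = 40
40 = (5,5)_7 → 5² + 5² = 25 + 25 = 50
50 = (1,0,1)_7 → 1² + 0² + 1² = 1 + 0 + 1 = 2
2 = (2)_7 → 2² = 4
4 = (4)_7 → 4² = 16
16 = (2,2)_7 → 2² + 2² = 4 + 4 = 8
8 = (1,1)_7 → 1² + 1² = 1 + 1 = 2  — 2 already appeared earlier.

2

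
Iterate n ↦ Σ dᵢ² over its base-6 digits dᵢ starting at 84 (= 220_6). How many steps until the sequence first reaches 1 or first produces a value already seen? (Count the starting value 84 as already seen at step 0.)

84 = (2,2,0)_6 → 2² + 2² + 0² = 8
8 = (1,2)_6 → 1² + 2² = 5
5 = (5)_6 → 5² = 25
25 = (4,1)_6 → 4² + 1² = 17
17 = (2,5)_6 → 2² + 5² = 29
29 = (4,5)_6 → 4² + 5² = 41
41 = (1,0,5)_6 → 1² + 0² + 5² = 26
26 = (4,2)_6 → 4² + 2² = 20
20 = (3,2)_6 → 3² + 2² = 13
13 = (2,1)_6 → 2² + 1² = 5  — 5 repeats.
That took 10 steps.

10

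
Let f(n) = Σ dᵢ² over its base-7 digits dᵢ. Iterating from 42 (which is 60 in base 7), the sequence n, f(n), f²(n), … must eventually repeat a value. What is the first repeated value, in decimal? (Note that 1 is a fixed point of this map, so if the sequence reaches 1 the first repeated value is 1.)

10

42 = (6,0)_7 → 6² + 0² = 36 + 0 = 36
36 = (5,1)_7 → 5² + 1² = 25 + 1 = 26
26 = (3,5)_7 → 3² + 5² = 9 + 25 = 34
34 = (4,6)_7 → 4² + 6² = 16 + 36 = 52
52 = (1,0,3)_7 → 1² + 0² + 3² = 1 + 0 + 9 = 10
10 = (1,3)_7 → 1² + 3² = 1 + 9 = 10  — 10 already appeared earlier.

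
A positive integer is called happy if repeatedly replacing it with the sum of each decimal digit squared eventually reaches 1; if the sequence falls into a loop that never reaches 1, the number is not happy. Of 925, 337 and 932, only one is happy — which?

925: 925 → 110 → 2 → 4 → 16 → 37 → 58 → 89 → 145 → 42 → 20 → 4  — repeats 4 (not happy)
337: 337 → 67 → 85 → 89 → 145 → 42 → 20 → 4 → 16 → 37 → 58 → 89  — repeats 89 (not happy)
932: 932 → 94 → 97 → 130 → 10 → 1  — reaches 1 (happy)

932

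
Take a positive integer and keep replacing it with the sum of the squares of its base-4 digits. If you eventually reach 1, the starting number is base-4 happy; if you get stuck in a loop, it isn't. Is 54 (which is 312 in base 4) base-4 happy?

base-4 happy

54 = (3,1,2)_4 → 14
14 = (3,2)_4 → 13
13 = (3,1)_4 → 10
10 = (2,2)_4 → 8
8 = (2,0)_4 → 4
4 = (1,0)_4 → 1  — reached 1.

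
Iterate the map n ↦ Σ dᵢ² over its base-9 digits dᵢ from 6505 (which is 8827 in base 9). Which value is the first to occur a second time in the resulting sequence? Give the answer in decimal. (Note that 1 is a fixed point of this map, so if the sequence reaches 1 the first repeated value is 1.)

6505 = (8,8,2,7)_9 → 181
181 = (2,2,1)_9 → 9
9 = (1,0)_9 → 1  — reached the fixed point 1.
1 → 1, so 1 is the first repeated value.

1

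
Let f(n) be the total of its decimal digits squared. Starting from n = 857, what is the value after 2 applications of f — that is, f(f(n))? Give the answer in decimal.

857 → 8² + 5² + 7² = 138
138 → 1² + 3² + 8² = 74

74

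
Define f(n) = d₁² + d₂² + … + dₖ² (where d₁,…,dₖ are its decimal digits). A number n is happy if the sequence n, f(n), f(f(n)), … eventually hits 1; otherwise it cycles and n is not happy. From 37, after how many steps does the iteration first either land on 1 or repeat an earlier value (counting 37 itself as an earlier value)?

37 → 58
58 → 89
89 → 145
145 → 42
42 → 20
20 → 4
4 → 16
16 → 37  — 37 repeats.
That took 8 steps.

8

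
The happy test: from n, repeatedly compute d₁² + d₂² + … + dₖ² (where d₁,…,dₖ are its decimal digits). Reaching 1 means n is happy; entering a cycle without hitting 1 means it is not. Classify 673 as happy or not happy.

happy

673 → 94
94 → 97
97 → 130
130 → 10
10 → 1  — reached 1.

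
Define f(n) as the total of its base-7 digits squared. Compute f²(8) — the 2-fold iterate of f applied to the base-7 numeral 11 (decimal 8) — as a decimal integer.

4

8 = (1,1)_7 → 1² + 1² = 2
2 = (2)_7 → 2² = 4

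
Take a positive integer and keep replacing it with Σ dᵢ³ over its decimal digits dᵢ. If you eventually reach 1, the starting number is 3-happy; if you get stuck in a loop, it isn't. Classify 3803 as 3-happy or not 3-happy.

3803 → 3³ + 8³ + 0³ + 3³ = 27 + 512 + 0 + 27 = 566
566 → 5³ + 6³ + 6³ = 125 + 216 + 216 = 557
557 → 5³ + 5³ + 7³ = 125 + 125 + 343 = 593
593 → 5³ + 9³ + 3³ = 125 + 729 + 27 = 881
881 → 8³ + 8³ + 1³ = 512 + 512 + 1 = 1025
1025 → 1³ + 0³ + 2³ + 5³ = 1 + 0 + 8 + 125 = 134
134 → 1³ + 3³ + 4³ = 1 + 27 + 64 = 92
92 → 9³ + 2³ = 729 + 8 = 737
737 → 7³ + 3³ + 7³ = 343 + 27 + 343 = 713
713 → 7³ + 1³ + 3³ = 343 + 1 + 27 = 371
371 → 3³ + 7³ + 1³ = 27 + 343 + 1 = 371  — 371 already seen; the sequence cycles without reaching 1.

not 3-happy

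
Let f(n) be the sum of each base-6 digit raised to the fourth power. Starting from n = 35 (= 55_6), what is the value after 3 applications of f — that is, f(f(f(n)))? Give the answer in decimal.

35 = (5,5)_6 → 5⁴ + 5⁴ = 625 + 625 = 1250
1250 = (5,4,4,2)_6 → 5⁴ + 4⁴ + 4⁴ + 2⁴ = 625 + 256 + 256 + 16 = 1153
1153 = (5,2,0,1)_6 → 5⁴ + 2⁴ + 0⁴ + 1⁴ = 625 + 16 + 0 + 1 = 642

642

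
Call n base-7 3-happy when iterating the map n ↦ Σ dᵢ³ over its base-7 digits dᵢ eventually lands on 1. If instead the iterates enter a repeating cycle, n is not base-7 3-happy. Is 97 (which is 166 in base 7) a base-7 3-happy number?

base-7 3-happy

97 = (1,6,6)_7 → 1³ + 6³ + 6³ = 1 + 216 + 216 = 433
433 = (1,1,5,6)_7 → 1³ + 1³ + 5³ + 6³ = 1 + 1 + 125 + 216 = 343
343 = (1,0,0,0)_7 → 1³ + 0³ + 0³ + 0³ = 1 + 0 + 0 + 0 = 1  — reached 1.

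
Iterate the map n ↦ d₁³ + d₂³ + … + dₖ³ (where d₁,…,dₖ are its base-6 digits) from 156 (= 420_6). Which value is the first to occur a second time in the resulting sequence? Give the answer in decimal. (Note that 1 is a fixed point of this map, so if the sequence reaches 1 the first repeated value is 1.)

9

156 = (4,2,0)_6 → 4³ + 2³ + 0³ = 72
72 = (2,0,0)_6 → 2³ + 0³ + 0³ = 8
8 = (1,2)_6 → 1³ + 2³ = 9
9 = (1,3)_6 → 1³ + 3³ = 28
28 = (4,4)_6 → 4³ + 4³ = 128
128 = (3,3,2)_6 → 3³ + 3³ + 2³ = 62
62 = (1,4,2)_6 → 1³ + 4³ + 2³ = 73
73 = (2,0,1)_6 → 2³ + 0³ + 1³ = 9  — 9 already appeared earlier.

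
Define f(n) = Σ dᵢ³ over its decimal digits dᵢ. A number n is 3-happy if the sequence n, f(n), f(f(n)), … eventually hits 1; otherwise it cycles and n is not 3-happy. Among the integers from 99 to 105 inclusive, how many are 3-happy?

1

99: 99 → 1458 → 702 → 351 → 153 → 153  — not 3-happy
100: 100 → 1  — 3-happy
101: 101 → 2 → 8 → 512 → 134 → 92 → 737 → 713 → 371 → 371  — not 3-happy
102: 102 → 9 → 729 → 1080 → 513 → 153 → 153  — not 3-happy
103: 103 → 28 → 520 → 133 → 55 → 250 → 133  — not 3-happy
104: 104 → 65 → 341 → 92 → 737 → 713 → 371 → 371  — not 3-happy
105: 105 → 126 → 225 → 141 → 66 → 432 → 99 → 1458 → 702 → 351 → 153 → 153  — not 3-happy
3-happy: 100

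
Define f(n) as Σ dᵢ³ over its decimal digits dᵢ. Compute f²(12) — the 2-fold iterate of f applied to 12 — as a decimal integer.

729

12 → 1³ + 2³ = 9
9 → 9³ = 729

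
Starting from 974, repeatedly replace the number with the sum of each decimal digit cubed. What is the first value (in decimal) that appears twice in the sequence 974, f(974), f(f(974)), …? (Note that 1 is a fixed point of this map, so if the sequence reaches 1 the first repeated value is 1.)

371

974 → 9³ + 7³ + 4³ = 729 + 343 + 64 = 1136
1136 → 1³ + 1³ + 3³ + 6³ = 1 + 1 + 27 + 216 = 245
245 → 2³ + 4³ + 5³ = 8 + 64 + 125 = 197
197 → 1³ + 9³ + 7³ = 1 + 729 + 343 = 1073
1073 → 1³ + 0³ + 7³ + 3³ = 1 + 0 + 343 + 27 = 371
371 → 3³ + 7³ + 1³ = 27 + 343 + 1 = 371  — 371 already appeared earlier.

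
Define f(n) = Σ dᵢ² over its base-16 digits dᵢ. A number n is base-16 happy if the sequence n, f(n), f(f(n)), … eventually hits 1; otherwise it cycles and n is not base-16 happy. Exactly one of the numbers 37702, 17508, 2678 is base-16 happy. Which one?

37702: 37702 → 142 → 260 → 17 → 2 → 4 → 16 → 1  — reaches 1 (base-16 happy)
17508: 17508 → 84 → 41 → 85 → 50 → 13 → 169 → 181 → 146 → 85  — repeats 85 (not base-16 happy)
2678: 2678 → 185 → 202 → 244 → 241 → 226 → 200 → 208 → 169 → 181 → 146 → 85 → 50 → 13 → 169  — repeats 169 (not base-16 happy)

37702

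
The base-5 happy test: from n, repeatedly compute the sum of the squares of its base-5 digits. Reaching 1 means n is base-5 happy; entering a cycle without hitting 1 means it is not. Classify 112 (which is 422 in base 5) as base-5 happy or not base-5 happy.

112 = (4,2,2)_5 → 4² + 2² + 2² = 16 + 4 + 4 = 24
24 = (4,4)_5 → 4² + 4² = 16 + 16 = 32
32 = (1,1,2)_5 → 1² + 1² + 2² = 1 + 1 + 4 = 6
6 = (1,1)_5 → 1² + 1² = 1 + 1 = 2
2 = (2)_5 → 2² = 4
4 = (4)_5 → 4² = 16
16 = (3,1)_5 → 3² + 1² = 9 + 1 = 10
10 = (2,0)_5 → 2² + 0² = 4 + 0 = 4  — 4 already seen; the sequence cycles without reaching 1.

not base-5 happy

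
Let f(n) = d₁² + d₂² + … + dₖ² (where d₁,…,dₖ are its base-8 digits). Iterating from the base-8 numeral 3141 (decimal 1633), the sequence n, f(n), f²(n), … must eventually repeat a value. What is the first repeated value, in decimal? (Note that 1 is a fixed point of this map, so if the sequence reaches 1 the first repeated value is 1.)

1

1633 = (3,1,4,1)_8 → 3² + 1² + 4² + 1² = 27
27 = (3,3)_8 → 3² + 3² = 18
18 = (2,2)_8 → 2² + 2² = 8
8 = (1,0)_8 → 1² + 0² = 1  — reached the fixed point 1.
1 → 1, so 1 is the first repeated value.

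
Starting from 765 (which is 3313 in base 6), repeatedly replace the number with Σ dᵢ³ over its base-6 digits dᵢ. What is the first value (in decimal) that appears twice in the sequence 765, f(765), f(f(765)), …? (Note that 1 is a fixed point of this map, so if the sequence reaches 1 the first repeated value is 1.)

765 = (3,3,1,3)_6 → 3³ + 3³ + 1³ + 3³ = 27 + 27 + 1 + 27 = 82
82 = (2,1,4)_6 → 2³ + 1³ + 4³ = 8 + 1 + 64 = 73
73 = (2,0,1)_6 → 2³ + 0³ + 1³ = 8 + 0 + 1 = 9
9 = (1,3)_6 → 1³ + 3³ = 1 + 27 = 28
28 = (4,4)_6 → 4³ + 4³ = 64 + 64 = 128
128 = (3,3,2)_6 → 3³ + 3³ + 2³ = 27 + 27 + 8 = 62
62 = (1,4,2)_6 → 1³ + 4³ + 2³ = 1 + 64 + 8 = 73  — 73 already appeared earlier.

73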